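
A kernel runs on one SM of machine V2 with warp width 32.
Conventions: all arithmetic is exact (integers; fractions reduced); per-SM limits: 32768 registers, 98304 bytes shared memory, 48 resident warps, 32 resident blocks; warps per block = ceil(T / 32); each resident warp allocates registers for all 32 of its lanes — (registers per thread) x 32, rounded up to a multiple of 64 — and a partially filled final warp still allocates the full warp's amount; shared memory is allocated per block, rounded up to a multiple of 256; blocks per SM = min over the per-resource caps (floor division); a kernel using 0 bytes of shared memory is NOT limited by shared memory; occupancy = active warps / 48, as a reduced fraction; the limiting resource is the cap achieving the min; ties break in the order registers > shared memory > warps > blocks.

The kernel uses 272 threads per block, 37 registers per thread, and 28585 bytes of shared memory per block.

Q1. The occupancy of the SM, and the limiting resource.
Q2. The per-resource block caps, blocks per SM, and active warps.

Answer: occupancy 3/8, limited by registers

registers: 2 blocks
shared memory: 3 blocks
warps: 5 blocks
blocks: 32 blocks

Answer: 2 blocks, 18 active warps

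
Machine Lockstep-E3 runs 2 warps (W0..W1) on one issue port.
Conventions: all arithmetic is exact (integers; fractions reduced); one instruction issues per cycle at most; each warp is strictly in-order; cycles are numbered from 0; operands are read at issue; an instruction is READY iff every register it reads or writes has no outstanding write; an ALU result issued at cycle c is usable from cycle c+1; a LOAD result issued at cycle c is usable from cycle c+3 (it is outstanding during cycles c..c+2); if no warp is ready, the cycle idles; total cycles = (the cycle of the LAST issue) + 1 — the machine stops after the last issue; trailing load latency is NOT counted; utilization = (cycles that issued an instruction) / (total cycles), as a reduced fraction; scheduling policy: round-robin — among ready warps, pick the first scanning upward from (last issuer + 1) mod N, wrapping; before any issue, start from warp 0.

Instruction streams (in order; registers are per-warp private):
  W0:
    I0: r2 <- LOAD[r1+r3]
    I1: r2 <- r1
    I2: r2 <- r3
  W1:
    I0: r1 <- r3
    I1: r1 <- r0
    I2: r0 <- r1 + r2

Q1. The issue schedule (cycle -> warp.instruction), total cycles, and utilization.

cycle 0: W0.I0
cycle 1: W1.I0
cycle 2: W1.I1
cycle 3: W0.I1
cycle 4: W1.I2
cycle 5: W0.I2

Answer: 6 cycles, utilization 1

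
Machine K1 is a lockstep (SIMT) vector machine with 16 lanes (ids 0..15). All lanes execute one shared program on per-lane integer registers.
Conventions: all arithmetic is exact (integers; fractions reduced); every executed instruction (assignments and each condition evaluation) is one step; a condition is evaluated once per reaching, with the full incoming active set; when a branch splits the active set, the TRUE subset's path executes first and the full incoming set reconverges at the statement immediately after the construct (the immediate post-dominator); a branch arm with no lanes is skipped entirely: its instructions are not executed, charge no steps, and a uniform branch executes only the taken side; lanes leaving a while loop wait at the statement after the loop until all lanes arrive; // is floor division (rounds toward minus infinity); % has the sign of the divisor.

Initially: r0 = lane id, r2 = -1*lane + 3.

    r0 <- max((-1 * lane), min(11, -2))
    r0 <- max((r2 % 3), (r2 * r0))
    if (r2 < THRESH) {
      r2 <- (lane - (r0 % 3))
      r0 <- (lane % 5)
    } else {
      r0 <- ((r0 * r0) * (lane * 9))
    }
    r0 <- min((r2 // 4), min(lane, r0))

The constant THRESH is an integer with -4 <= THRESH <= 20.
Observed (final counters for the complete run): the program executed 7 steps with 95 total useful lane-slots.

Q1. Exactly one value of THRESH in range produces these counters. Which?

Answer: THRESH = 3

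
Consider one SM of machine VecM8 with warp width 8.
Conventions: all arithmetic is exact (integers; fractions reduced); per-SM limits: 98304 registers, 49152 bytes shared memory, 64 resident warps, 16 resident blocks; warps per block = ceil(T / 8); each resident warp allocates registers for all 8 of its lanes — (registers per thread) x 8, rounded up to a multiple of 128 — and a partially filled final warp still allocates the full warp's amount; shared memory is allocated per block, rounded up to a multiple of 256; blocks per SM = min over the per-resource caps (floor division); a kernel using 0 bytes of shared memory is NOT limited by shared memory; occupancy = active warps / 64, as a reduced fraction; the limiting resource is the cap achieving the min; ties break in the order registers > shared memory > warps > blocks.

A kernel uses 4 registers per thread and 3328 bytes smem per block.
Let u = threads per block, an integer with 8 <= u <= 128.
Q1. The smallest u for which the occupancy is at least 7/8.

Answer: u = 25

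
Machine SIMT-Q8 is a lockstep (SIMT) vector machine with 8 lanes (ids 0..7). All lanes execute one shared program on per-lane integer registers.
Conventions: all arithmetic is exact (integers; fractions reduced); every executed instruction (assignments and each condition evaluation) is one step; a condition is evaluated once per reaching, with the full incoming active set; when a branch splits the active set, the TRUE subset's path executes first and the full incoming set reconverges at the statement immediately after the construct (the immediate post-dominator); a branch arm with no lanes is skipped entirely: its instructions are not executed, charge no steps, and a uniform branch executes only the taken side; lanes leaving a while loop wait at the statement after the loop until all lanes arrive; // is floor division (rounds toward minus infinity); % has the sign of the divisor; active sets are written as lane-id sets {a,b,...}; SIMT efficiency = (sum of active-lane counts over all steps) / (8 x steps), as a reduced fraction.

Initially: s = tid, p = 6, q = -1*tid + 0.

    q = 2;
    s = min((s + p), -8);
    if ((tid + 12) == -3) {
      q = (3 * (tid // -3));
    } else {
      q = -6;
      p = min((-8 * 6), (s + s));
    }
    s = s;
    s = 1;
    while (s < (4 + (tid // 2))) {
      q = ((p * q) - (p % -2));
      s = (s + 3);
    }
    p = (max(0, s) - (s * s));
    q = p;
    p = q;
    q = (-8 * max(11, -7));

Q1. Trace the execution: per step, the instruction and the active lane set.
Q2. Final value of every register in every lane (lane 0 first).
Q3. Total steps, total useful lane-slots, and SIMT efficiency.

step 0: q <- 2                       {0,1,2,3,4,5,6,7}
step 1: s <- min((s + p), -8)        {0,1,2,3,4,5,6,7}
step 2: eval ((tid + 12) == -3)      {0,1,2,3,4,5,6,7}
step 3: q <- -6                      {0,1,2,3,4,5,6,7}
step 4: p <- min((-8 * 6), (s + s))  {0,1,2,3,4,5,6,7}
step 5: s <- s                       {0,1,2,3,4,5,6,7}
step 6: s <- 1                       {0,1,2,3,4,5,6,7}
step 7: eval (s < (4 + (tid // 2)))  {0,1,2,3,4,5,6,7}
step 8: q <- ((p * q) - (p % -2))    {0,1,2,3,4,5,6,7}
step 9: s <- (s + 3)                 {0,1,2,3,4,5,6,7}
step 10: eval (s < (4 + (tid // 2)))  {0,1,2,3,4,5,6,7}
step 11: q <- ((p * q) - (p % -2))    {2,3,4,5,6,7}
step 12: s <- (s + 3)                 {2,3,4,5,6,7}
step 13: eval (s < (4 + (tid // 2)))  {2,3,4,5,6,7}
step 14: p <- (max(0, s) - (s * s))   {0,1,2,3,4,5,6,7}
step 15: q <- p                       {0,1,2,3,4,5,6,7}
step 16: p <- q                       {0,1,2,3,4,5,6,7}
step 17: q <- (-8 * max(11, -7))      {0,1,2,3,4,5,6,7}

Answer: 18 steps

s: 4,4,7,7,7,7,7,7
p: -12,-12,-42,-42,-42,-42,-42,-42
q: -88,-88,-88,-88,-88,-88,-88,-88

steps = 18; useful = 138; efficiency = 138/144 = 23/24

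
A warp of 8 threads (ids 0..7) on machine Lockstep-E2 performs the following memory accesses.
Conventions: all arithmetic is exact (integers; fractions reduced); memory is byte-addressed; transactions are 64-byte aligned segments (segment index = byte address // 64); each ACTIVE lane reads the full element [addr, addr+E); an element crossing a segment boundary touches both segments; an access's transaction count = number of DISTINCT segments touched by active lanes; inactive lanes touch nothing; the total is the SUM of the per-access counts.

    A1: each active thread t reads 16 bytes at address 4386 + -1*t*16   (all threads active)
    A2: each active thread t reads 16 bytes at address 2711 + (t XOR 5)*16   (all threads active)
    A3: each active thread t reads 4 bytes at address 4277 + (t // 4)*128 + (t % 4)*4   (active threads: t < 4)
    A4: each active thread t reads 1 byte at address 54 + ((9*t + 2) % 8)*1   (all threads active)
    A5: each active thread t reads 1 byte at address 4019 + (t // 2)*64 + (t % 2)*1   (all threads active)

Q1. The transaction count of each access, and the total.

A1: 3 transactions
A2: 3 transactions
A3: 2 transactions
A4: 1 transaction
A5: 4 transactions

Answer: 3,3,2,1,4; total 13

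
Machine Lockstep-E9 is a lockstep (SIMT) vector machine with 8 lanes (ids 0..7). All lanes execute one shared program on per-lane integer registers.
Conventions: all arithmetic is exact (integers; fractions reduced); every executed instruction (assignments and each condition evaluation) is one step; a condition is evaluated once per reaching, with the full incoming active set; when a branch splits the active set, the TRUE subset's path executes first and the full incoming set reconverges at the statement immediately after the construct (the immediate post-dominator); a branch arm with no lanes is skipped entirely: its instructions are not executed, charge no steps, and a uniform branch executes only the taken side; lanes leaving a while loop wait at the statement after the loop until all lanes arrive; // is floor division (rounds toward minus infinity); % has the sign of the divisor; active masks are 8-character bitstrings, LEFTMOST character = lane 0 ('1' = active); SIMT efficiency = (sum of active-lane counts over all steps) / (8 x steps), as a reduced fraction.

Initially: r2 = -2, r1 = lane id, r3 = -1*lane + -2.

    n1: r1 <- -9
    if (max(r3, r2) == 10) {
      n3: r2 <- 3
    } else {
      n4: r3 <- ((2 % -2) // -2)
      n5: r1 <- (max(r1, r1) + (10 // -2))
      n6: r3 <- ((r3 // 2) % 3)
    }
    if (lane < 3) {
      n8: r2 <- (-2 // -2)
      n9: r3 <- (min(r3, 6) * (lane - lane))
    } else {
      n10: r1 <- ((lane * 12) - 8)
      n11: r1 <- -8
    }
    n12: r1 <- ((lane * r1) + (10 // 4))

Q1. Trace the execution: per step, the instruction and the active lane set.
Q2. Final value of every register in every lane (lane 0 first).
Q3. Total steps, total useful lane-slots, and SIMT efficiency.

step 0: r1 <- -9                     11111111
step 1: eval (max(r3, r2) == 10)     11111111
step 2: r3 <- ((2 % -2) // -2)       11111111
step 3: r1 <- (max(r1, r1) + (10 // -2)) 11111111
step 4: r3 <- ((r3 // 2) % 3)        11111111
step 5: eval (lane < 3)              11111111
step 6: r2 <- (-2 // -2)             11100000
step 7: r3 <- (min(r3, 6) * (lane - lane)) 11100000
step 8: r1 <- ((lane * 12) - 8)      00011111
step 9: r1 <- -8                     00011111
step 10: r1 <- ((lane * r1) + (10 // 4)) 11111111

Answer: 11 steps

r2: 1,1,1,-2,-2,-2,-2,-2
r1: 2,-12,-26,-22,-30,-38,-46,-54
r3: 0,0,0,0,0,0,0,0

steps = 11; useful = 72; efficiency = 72/88 = 9/11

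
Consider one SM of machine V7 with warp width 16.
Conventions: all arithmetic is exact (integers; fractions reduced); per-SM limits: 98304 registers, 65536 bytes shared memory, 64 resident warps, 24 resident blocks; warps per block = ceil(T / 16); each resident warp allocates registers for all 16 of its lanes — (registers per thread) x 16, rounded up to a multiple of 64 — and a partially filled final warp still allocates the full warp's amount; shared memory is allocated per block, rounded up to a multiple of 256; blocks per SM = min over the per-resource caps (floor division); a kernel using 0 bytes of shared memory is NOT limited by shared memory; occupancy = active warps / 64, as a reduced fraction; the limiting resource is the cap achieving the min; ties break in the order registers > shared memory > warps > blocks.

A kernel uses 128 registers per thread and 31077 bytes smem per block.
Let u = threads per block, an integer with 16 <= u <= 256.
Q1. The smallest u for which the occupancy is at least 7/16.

Answer: u = 209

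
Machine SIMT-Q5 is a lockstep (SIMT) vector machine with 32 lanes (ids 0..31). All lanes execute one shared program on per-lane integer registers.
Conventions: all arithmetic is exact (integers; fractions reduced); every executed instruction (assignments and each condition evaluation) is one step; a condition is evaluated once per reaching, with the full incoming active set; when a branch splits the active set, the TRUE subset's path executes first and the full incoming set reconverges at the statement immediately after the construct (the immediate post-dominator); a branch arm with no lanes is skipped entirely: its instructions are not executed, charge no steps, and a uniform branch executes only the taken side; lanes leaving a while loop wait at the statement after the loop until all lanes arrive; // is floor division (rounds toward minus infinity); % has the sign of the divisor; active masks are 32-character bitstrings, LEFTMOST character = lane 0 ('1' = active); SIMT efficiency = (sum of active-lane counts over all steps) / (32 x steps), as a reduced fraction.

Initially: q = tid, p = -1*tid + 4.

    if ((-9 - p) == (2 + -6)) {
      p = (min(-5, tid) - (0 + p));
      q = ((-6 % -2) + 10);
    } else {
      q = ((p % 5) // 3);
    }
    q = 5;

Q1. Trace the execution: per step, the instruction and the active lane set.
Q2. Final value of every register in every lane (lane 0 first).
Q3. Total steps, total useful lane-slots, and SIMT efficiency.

step 0: eval ((-9 - p) == (2 + -6))  11111111111111111111111111111111
step 1: p <- (min(-5, tid) - (0 + p)) 00000000010000000000000000000000
step 2: q <- ((-6 % -2) + 10)        00000000010000000000000000000000
step 3: q <- ((p % 5) // 3)          11111111101111111111111111111111
step 4: q <- 5                       11111111111111111111111111111111

Answer: 5 steps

q: 5,5,5,5,5,5,5,5,5,5,5,5,5,5,5,5,5,5,5,5,5,5,5,5,5,5,5,5,5,5,5,5
p: 4,3,2,1,0,-1,-2,-3,-4,0,-6,-7,-8,-9,-10,-11,-12,-13,-14,-15,-16,-17,-18,-19,-20,-21,-22,-23,-24,-25,-26,-27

steps = 5; useful = 97; efficiency = 97/160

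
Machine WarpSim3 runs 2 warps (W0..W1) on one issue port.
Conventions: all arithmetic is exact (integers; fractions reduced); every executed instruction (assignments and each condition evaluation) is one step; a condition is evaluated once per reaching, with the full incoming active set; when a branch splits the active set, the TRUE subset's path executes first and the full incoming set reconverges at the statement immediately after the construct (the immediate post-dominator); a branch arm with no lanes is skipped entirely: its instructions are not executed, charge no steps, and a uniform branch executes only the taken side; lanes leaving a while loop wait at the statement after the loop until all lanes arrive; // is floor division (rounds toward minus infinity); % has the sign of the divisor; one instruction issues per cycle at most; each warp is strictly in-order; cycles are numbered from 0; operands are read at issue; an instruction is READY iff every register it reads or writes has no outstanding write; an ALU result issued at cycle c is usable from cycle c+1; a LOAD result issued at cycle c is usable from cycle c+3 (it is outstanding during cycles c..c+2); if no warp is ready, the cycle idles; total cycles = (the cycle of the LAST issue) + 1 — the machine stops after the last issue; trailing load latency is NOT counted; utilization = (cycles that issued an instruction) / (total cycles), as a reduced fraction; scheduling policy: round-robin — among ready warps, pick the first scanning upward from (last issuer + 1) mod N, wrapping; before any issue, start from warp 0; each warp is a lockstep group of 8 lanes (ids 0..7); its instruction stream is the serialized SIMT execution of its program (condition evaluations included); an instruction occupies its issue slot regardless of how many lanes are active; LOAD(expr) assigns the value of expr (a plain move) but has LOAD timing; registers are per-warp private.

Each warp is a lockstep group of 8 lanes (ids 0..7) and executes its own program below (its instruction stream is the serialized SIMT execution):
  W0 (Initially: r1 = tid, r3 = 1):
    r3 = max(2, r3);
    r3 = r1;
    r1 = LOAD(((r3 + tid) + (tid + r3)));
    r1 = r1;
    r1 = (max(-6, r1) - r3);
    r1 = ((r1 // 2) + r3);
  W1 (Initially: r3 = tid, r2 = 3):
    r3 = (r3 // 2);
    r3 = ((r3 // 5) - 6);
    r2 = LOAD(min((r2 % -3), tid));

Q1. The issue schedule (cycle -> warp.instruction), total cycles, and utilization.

cycle 0: W0.I0
cycle 1: W1.I0
cycle 2: W0.I1
cycle 3: W1.I1
cycle 4: W0.I2
cycle 5: W1.I2
cycle 6: idle
cycle 7: W0.I3
cycle 8: W0.I4
cycle 9: W0.I5

Answer: 10 cycles, utilization 9/10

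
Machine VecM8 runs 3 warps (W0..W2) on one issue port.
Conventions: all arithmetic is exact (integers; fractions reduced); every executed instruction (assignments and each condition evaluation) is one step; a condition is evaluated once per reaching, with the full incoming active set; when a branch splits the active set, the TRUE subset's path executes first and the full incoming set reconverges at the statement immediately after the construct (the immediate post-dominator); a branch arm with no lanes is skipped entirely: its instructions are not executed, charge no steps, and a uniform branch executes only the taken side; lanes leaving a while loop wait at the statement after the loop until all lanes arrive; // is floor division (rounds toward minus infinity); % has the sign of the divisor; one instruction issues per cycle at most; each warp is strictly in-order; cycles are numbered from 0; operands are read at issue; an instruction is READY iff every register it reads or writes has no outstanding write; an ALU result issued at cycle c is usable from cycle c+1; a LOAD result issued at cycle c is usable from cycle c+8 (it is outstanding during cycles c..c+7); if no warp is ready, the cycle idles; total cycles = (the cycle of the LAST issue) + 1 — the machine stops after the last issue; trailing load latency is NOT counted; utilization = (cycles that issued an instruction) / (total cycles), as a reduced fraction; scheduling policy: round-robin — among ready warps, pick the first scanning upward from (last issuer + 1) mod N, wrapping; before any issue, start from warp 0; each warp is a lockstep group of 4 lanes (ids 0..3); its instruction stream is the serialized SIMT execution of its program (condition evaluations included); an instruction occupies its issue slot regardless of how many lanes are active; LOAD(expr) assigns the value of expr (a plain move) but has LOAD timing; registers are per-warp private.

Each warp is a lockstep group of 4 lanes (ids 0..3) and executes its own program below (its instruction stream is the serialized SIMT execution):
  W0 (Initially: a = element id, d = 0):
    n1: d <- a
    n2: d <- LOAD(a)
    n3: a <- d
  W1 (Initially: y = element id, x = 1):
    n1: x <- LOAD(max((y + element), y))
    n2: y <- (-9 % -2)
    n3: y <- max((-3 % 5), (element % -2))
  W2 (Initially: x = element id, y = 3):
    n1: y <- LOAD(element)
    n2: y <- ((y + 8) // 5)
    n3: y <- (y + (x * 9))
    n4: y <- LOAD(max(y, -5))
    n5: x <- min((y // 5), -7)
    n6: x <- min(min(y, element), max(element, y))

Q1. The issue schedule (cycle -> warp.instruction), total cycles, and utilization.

cycle 0: W0.I0
cycle 1: W1.I0
cycle 2: W2.I0
cycle 3: W0.I1
cycle 4: W1.I1
cycle 5: W1.I2
cycle 6: idle
cycle 7: idle
cycle 8: idle
cycle 9: idle
cycle 10: W2.I1
cycle 11: W0.I2
cycle 12: W2.I2
cycle 13: W2.I3
cycle 14: idle
cycle 15: idle
cycle 16: idle
cycle 17: idle
cycle 18: idle
cycle 19: idle
cycle 20: idle
cycle 21: W2.I4
cycle 22: W2.I5

Answer: 23 cycles, utilization 12/23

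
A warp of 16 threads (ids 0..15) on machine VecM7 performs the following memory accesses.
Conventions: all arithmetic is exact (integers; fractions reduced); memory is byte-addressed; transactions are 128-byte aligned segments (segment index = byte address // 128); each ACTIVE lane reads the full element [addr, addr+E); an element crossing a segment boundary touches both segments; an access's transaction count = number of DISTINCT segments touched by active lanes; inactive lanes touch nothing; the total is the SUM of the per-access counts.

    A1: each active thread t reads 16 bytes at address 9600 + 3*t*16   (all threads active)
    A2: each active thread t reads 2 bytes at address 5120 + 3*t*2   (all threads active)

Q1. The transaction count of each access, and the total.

A1: 6 transactions
A2: 1 transaction

Answer: 6,1; total 7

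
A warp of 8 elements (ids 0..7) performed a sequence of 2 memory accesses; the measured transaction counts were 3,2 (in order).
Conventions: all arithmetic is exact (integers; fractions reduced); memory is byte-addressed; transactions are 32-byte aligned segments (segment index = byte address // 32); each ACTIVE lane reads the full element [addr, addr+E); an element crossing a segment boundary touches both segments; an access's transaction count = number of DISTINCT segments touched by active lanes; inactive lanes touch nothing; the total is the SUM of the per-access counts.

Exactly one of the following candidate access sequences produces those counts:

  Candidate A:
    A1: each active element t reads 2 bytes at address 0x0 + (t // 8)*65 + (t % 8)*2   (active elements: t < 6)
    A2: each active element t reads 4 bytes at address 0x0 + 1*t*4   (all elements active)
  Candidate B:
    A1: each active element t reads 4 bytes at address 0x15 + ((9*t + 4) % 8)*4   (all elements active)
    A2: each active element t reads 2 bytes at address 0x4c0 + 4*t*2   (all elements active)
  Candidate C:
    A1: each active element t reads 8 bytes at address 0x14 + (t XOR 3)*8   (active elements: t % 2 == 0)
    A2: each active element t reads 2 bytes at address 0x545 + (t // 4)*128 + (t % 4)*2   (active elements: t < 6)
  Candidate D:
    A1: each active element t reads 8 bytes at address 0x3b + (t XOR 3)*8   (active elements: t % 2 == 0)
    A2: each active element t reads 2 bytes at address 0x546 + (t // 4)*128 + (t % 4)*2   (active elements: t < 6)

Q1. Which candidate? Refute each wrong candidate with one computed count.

A: A1 gives 1 transaction, not 3
B: A1 gives 2 transactions, not 3
D: A1 gives 2 transactions, not 3
C: all counts match (3,2)

Answer: C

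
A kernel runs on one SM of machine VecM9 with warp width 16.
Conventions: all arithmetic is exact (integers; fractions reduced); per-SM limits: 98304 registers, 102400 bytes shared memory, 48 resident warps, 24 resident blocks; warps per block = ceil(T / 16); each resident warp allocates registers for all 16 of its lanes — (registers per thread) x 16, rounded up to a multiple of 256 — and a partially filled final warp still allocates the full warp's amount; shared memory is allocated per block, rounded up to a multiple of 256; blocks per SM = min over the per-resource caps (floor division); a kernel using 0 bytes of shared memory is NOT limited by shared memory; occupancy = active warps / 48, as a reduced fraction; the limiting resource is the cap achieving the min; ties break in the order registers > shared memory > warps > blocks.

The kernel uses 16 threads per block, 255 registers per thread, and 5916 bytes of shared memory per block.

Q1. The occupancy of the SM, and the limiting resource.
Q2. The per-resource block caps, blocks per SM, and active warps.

Answer: occupancy 1/3, limited by shared memory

registers: 24 blocks
shared memory: 16 blocks
warps: 48 blocks
blocks: 24 blocks

Answer: 16 blocks, 16 active warps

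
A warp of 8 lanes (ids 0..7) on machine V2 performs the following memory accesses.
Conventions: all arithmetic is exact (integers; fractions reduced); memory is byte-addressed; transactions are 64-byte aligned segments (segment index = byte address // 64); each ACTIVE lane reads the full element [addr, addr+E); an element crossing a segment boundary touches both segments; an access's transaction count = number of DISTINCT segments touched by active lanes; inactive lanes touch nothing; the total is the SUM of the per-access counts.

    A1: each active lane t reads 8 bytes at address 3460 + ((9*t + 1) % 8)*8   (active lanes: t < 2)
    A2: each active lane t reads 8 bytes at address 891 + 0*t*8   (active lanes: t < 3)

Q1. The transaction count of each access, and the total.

A1: 1 transaction
A2: 2 transactions

Answer: 1,2; total 3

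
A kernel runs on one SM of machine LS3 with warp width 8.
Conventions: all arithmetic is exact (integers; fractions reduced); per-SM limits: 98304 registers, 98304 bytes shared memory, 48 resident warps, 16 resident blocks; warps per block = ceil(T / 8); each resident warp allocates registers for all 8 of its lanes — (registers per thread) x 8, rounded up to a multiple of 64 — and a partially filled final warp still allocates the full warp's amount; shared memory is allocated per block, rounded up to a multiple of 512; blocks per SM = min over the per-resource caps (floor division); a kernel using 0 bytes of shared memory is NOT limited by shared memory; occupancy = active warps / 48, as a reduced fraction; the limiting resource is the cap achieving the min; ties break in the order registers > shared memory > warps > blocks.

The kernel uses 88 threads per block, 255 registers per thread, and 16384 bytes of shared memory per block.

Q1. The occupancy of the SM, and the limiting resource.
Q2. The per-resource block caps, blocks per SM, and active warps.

Answer: occupancy 11/12, limited by registers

registers: 4 blocks
shared memory: 6 blocks
warps: 4 blocks
blocks: 16 blocks

Answer: 4 blocks, 44 active warps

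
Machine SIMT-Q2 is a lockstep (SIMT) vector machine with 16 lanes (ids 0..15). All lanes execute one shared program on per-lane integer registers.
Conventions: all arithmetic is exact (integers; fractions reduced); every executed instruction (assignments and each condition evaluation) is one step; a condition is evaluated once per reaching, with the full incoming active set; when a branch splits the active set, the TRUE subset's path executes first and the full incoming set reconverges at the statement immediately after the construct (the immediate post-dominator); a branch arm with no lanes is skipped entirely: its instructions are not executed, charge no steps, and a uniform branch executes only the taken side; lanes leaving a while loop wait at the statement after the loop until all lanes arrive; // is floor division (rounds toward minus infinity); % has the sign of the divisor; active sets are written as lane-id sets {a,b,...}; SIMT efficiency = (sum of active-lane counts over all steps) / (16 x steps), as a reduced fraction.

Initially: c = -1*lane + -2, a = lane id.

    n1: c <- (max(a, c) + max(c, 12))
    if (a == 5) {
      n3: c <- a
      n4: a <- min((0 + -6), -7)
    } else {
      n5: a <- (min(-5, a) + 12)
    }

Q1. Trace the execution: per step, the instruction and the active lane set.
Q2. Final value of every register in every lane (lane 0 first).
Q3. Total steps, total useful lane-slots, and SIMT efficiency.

step 0: c <- (max(a, c) + max(c, 12)) {0,1,2,3,4,5,6,7,8,9,10,11,12,13,14,15}
step 1: eval (a == 5)                {0,1,2,3,4,5,6,7,8,9,10,11,12,13,14,15}
step 2: c <- a                       {5}
step 3: a <- min((0 + -6), -7)       {5}
step 4: a <- (min(-5, a) + 12)       {0,1,2,3,4,6,7,8,9,10,11,12,13,14,15}

Answer: 5 steps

c: 12,13,14,15,16,5,18,19,20,21,22,23,24,25,26,27
a: 7,7,7,7,7,-7,7,7,7,7,7,7,7,7,7,7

steps = 5; useful = 49; efficiency = 49/80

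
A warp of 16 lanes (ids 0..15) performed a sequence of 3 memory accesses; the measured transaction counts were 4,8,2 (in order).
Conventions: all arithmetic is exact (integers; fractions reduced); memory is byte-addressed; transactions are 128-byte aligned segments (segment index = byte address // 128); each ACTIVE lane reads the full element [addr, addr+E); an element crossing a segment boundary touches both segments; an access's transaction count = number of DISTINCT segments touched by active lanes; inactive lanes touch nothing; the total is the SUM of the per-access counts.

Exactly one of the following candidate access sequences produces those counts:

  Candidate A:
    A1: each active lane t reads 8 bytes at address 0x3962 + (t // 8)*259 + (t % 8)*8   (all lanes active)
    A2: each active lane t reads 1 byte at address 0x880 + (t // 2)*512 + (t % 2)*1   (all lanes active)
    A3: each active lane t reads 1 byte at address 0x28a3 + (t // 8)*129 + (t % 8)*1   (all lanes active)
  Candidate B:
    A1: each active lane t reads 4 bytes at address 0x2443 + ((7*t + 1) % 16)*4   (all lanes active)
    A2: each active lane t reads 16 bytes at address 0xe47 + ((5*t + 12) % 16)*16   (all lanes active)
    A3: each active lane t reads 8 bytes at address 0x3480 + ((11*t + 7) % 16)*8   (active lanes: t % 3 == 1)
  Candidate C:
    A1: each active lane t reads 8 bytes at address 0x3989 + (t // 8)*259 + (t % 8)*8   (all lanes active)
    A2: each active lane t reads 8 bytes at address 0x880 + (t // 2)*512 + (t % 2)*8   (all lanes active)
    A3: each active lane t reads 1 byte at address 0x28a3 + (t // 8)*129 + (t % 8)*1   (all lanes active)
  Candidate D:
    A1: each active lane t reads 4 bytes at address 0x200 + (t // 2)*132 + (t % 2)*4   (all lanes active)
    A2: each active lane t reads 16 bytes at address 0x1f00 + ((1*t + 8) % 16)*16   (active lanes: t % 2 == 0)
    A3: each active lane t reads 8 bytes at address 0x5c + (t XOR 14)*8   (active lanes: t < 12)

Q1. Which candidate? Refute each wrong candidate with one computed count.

B: A1 gives 2 transactions, not 4
C: A1 gives 2 transactions, not 4
D: A1 gives 8 transactions, not 4
A: all counts match (4,8,2)

Answer: A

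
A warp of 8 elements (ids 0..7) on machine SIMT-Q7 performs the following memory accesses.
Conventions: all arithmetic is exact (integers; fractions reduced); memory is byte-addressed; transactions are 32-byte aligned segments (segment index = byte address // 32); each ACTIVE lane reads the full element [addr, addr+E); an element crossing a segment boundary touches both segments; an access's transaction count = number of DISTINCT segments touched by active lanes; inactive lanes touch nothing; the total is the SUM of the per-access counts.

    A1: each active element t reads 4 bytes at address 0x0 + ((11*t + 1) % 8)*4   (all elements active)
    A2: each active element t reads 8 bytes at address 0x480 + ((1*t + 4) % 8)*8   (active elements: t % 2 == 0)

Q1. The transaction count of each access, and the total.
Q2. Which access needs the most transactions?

A1: 1 transaction
A2: 2 transactions

Answer: 1,2; total 3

Answer: A2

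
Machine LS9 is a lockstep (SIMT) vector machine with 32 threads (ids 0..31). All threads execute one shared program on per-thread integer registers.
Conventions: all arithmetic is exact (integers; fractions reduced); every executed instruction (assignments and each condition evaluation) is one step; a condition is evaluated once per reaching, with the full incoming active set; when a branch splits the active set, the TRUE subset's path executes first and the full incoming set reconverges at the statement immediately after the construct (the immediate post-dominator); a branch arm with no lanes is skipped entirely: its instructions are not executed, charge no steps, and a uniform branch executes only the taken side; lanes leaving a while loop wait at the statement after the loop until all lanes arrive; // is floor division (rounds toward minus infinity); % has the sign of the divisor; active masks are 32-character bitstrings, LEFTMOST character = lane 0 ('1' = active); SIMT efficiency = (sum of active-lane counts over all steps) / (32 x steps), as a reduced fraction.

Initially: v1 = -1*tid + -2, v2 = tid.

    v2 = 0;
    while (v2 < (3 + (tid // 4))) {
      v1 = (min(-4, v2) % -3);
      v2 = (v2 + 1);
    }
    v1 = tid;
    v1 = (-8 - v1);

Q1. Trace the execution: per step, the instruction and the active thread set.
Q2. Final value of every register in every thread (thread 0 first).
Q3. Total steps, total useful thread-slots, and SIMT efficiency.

step 0: v2 <- 0                      11111111111111111111111111111111
step 1: eval (v2 < (3 + (tid // 4))) 11111111111111111111111111111111
step 2: v1 <- (min(-4, v2) % -3)     11111111111111111111111111111111
step 3: v2 <- (v2 + 1)               11111111111111111111111111111111
step 4: eval (v2 < (3 + (tid // 4))) 11111111111111111111111111111111
step 5: v1 <- (min(-4, v2) % -3)     11111111111111111111111111111111
step 6: v2 <- (v2 + 1)               11111111111111111111111111111111
step 7: eval (v2 < (3 + (tid // 4))) 11111111111111111111111111111111
step 8: v1 <- (min(-4, v2) % -3)     11111111111111111111111111111111
step 9: v2 <- (v2 + 1)               11111111111111111111111111111111
step 10: eval (v2 < (3 + (tid // 4))) 11111111111111111111111111111111
step 11: v1 <- (min(-4, v2) % -3)     00001111111111111111111111111111
step 12: v2 <- (v2 + 1)               00001111111111111111111111111111
step 13: eval (v2 < (3 + (tid // 4))) 00001111111111111111111111111111
step 14: v1 <- (min(-4, v2) % -3)     00000000111111111111111111111111
step 15: v2 <- (v2 + 1)               00000000111111111111111111111111
step 16: eval (v2 < (3 + (tid // 4))) 00000000111111111111111111111111
step 17: v1 <- (min(-4, v2) % -3)     00000000000011111111111111111111
step 18: v2 <- (v2 + 1)               00000000000011111111111111111111
step 19: eval (v2 < (3 + (tid // 4))) 00000000000011111111111111111111
step 20: v1 <- (min(-4, v2) % -3)     00000000000000001111111111111111
step 21: v2 <- (v2 + 1)               00000000000000001111111111111111
step 22: eval (v2 < (3 + (tid // 4))) 00000000000000001111111111111111
step 23: v1 <- (min(-4, v2) % -3)     00000000000000000000111111111111
step 24: v2 <- (v2 + 1)               00000000000000000000111111111111
step 25: eval (v2 < (3 + (tid // 4))) 00000000000000000000111111111111
step 26: v1 <- (min(-4, v2) % -3)     00000000000000000000000011111111
step 27: v2 <- (v2 + 1)               00000000000000000000000011111111
step 28: eval (v2 < (3 + (tid // 4))) 00000000000000000000000011111111
step 29: v1 <- (min(-4, v2) % -3)     00000000000000000000000000001111
step 30: v2 <- (v2 + 1)               00000000000000000000000000001111
step 31: eval (v2 < (3 + (tid // 4))) 00000000000000000000000000001111
step 32: v1 <- tid                    11111111111111111111111111111111
step 33: v1 <- (-8 - v1)              11111111111111111111111111111111

Answer: 34 steps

v1: -8,-9,-10,-11,-12,-13,-14,-15,-16,-17,-18,-19,-20,-21,-22,-23,-24,-25,-26,-27,-28,-29,-30,-31,-32,-33,-34,-35,-36,-37,-38,-39
v2: 3,3,3,3,4,4,4,4,5,5,5,5,6,6,6,6,7,7,7,7,8,8,8,8,9,9,9,9,10,10,10,10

steps = 34; useful = 752; efficiency = 752/1088 = 47/68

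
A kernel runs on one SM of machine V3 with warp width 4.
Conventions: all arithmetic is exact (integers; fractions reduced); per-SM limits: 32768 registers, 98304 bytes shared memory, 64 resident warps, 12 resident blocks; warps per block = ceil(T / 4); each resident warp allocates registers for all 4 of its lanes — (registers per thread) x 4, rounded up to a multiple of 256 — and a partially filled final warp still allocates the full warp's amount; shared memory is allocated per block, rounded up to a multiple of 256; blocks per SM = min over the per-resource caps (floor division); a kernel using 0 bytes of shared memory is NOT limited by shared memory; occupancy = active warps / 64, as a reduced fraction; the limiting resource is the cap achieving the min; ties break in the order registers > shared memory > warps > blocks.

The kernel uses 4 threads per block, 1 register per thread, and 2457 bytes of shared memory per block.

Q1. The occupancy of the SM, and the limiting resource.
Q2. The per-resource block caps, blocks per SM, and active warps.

Answer: occupancy 3/16, limited by blocks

registers: 128 blocks
shared memory: 38 blocks
warps: 64 blocks
blocks: 12 blocks

Answer: 12 blocks, 12 active warps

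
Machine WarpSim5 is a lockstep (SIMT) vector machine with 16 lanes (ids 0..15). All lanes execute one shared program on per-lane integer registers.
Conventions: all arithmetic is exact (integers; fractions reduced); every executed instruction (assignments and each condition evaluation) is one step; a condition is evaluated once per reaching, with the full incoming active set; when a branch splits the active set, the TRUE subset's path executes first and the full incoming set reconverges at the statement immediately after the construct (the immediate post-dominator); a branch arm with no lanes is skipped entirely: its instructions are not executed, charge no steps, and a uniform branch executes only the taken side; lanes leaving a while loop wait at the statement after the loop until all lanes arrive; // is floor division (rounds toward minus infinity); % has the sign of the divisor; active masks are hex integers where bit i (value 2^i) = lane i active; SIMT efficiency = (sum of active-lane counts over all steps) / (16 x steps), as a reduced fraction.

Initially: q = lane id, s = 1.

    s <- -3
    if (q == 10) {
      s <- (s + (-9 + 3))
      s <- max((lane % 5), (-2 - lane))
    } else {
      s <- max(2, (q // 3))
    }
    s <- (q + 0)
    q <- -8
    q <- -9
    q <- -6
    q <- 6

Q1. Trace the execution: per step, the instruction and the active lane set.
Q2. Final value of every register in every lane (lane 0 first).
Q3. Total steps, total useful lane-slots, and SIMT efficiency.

step 0: s <- -3                      0xffff
step 1: eval (q == 10)               0xffff
step 2: s <- (s + (-9 + 3))          0x0400
step 3: s <- max((lane % 5), (-2 - lane)) 0x0400
step 4: s <- max(2, (q // 3))        0xfbff
step 5: s <- (q + 0)                 0xffff
step 6: q <- -8                      0xffff
step 7: q <- -9                      0xffff
step 8: q <- -6                      0xffff
step 9: q <- 6                       0xffff

Answer: 10 steps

q: 6,6,6,6,6,6,6,6,6,6,6,6,6,6,6,6
s: 0,1,2,3,4,5,6,7,8,9,10,11,12,13,14,15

steps = 10; useful = 129; efficiency = 129/160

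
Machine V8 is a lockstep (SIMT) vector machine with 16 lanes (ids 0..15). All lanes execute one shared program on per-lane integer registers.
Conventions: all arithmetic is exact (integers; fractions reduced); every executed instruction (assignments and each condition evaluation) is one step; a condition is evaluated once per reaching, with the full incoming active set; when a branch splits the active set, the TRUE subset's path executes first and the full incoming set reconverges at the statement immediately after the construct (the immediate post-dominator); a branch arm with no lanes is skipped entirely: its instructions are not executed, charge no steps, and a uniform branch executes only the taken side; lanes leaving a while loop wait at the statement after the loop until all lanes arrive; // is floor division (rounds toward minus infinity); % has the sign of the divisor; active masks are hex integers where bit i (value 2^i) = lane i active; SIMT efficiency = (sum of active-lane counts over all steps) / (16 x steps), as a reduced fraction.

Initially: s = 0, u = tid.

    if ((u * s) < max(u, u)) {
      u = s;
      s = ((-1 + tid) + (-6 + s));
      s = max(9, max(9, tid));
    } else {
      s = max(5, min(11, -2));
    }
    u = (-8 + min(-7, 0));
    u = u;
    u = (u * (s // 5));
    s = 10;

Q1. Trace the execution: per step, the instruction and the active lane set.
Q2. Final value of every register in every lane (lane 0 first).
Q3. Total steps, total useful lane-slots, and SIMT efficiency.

step 0: eval ((u * s) < max(u, u))   0xffff
step 1: u <- s                       0xfffe
step 2: s <- ((-1 + tid) + (-6 + s)) 0xfffe
step 3: s <- max(9, max(9, tid))     0xfffe
step 4: s <- max(5, min(11, -2))     0x0001
step 5: u <- (-8 + min(-7, 0))       0xffff
step 6: u <- u                       0xffff
step 7: u <- (u * (s // 5))          0xffff
step 8: s <- 10                      0xffff

Answer: 9 steps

s: 10,10,10,10,10,10,10,10,10,10,10,10,10,10,10,10
u: -15,-15,-15,-15,-15,-15,-15,-15,-15,-15,-30,-30,-30,-30,-30,-45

steps = 9; useful = 126; efficiency = 126/144 = 7/8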